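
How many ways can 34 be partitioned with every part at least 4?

269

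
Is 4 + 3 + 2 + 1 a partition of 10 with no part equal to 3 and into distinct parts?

The parts sum to 10, and the condition 'no summand equals 3' is violated.

No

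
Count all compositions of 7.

The number of compositions of n is 2^(n−1); here 2^6 = 64.

64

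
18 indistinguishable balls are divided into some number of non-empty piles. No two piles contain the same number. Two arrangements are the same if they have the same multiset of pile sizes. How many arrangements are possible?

There are too many to list fully; the first 12 (by largest part) are:
18
17,1
16,2
15,3
15,2,1
14,4
14,3,1
13,5
13,4,1
13,3,2
12,6
12,5,1
…and 34 more, for 46 total.

46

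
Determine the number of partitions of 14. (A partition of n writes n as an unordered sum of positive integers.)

There are 135 such partitions.

135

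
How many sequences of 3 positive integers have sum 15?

Place 2 bars in the 14 internal gaps of a row of 15 dots: C(14,2) = 91.

91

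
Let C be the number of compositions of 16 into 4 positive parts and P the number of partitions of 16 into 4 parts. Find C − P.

421

Ordered (compositions into 4 parts): C(15,3) = 455.
Partitions of 16 into exactly 4 parts: 34.
Difference: 455 − 34 = 421.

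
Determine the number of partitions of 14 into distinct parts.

The partitions of 14 that satisfy the conditions:
14
13, 1
12, 2
11, 3
11, 2, 1
10, 4
10, 3, 1
9, 5
9, 4, 1
9, 3, 2
8, 6
8, 5, 1
8, 4, 2
8, 3, 2, 1
7, 6, 1
7, 5, 2
7, 4, 3
7, 4, 2, 1
6, 5, 3
6, 5, 2, 1
6, 4, 3, 1
5, 4, 3, 2

22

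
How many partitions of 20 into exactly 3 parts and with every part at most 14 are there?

A partial list (first 12 by largest part):
1, 5, 14
2, 4, 14
3, 3, 14
1, 6, 13
2, 5, 13
3, 4, 13
1, 7, 12
2, 6, 12
3, 5, 12
4, 4, 12
1, 8, 11
2, 7, 11
…and 15 more, for 27 total.

27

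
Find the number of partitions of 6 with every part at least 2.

They are:
6
4 + 2
3 + 3
2 + 2 + 2
That's 4 in total.

4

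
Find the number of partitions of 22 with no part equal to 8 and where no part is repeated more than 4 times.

528

Direct enumeration gives 528 partitions.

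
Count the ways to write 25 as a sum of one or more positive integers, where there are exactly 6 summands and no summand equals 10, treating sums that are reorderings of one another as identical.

205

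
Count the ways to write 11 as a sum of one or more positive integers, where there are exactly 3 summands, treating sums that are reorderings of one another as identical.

Enumerating:
1 + 1 + 9
1 + 2 + 8
1 + 3 + 7
2 + 2 + 7
1 + 4 + 6
2 + 3 + 6
1 + 5 + 5
2 + 4 + 5
3 + 3 + 5
3 + 4 + 4
That's 10 in total.

10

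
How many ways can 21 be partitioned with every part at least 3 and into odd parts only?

12

They are:
21
15, 3, 3
13, 5, 3
11, 7, 3
11, 5, 5
9, 9, 3
9, 7, 5
9, 3, 3, 3, 3
7, 7, 7
7, 5, 3, 3, 3
5, 5, 5, 3, 3
3, 3, 3, 3, 3, 3, 3
That's 12 in total.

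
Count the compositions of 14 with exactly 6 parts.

1287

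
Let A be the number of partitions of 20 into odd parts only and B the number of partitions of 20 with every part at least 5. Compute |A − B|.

51

Partitions of 20 into odd parts only: 64.
Partitions of 20 with every part at least 5: 13.
|64 − 13| = 51.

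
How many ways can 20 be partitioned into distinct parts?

A partial list (first 12 by largest part):
20
19,1
18,2
17,3
17,2,1
16,4
16,3,1
15,5
15,4,1
15,3,2
14,6
14,5,1
…and 52 more, for 64 total.

64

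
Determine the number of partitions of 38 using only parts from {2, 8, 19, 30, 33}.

They are:
30,8
30,2,2,2,2
19,19
8,8,8,8,2,2,2
8,8,8,2,2,2,2,2,2,2
8,8,2,2,2,2,2,2,2,2,2,2,2
8,2,2,2,2,2,2,2,2,2,2,2,2,2,2,2
2,2,2,2,2,2,2,2,2,2,2,2,2,2,2,2,2,2,2

8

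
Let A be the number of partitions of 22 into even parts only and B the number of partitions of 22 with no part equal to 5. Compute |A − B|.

649

Partitions of 22 into even parts only: 56.
Partitions of 22 with no part equal to 5: 705.
|56 − 705| = 649.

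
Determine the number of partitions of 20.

Direct enumeration gives 627 partitions.

627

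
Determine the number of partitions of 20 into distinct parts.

64

There are too many to list fully; the first 12 (by largest part) are:
20
1, 19
2, 18
3, 17
1, 2, 17
4, 16
1, 3, 16
5, 15
1, 4, 15
2, 3, 15
6, 14
1, 5, 14
…and 52 more, for 64 total.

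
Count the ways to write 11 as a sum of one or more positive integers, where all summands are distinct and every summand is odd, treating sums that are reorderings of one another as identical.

They are:
11
7,3,1

2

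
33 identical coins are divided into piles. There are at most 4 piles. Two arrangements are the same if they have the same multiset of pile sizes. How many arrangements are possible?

There are 378 such partitions.

378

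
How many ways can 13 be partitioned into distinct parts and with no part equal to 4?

12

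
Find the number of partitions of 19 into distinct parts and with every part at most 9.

21

Enumerating:
9, 8, 2
9, 7, 3
9, 7, 2, 1
9, 6, 4
9, 6, 3, 1
9, 5, 4, 1
9, 5, 3, 2
9, 4, 3, 2, 1
8, 7, 4
8, 7, 3, 1
8, 6, 5
8, 6, 4, 1
8, 6, 3, 2
8, 5, 4, 2
8, 5, 3, 2, 1
7, 6, 5, 1
7, 6, 4, 2
7, 6, 3, 2, 1
7, 5, 4, 3
7, 5, 4, 2, 1
6, 5, 4, 3, 1
That's 21 in total.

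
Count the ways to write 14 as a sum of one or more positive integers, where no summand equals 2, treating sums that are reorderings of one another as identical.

There are too many to list fully; the first 12 (by largest part) are:
14
13,1
12,1,1
11,3
11,1,1,1
10,4
10,3,1
10,1,1,1,1
9,5
9,4,1
9,3,1,1
9,1,1,1,1,1
…and 46 more, for 58 total.

58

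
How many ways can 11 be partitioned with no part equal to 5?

45

There are too many to list fully; the first 12 (by largest part) are:
11
10, 1
9, 2
9, 1, 1
8, 3
8, 2, 1
8, 1, 1, 1
7, 4
7, 3, 1
7, 2, 2
7, 2, 1, 1
7, 1, 1, 1, 1
…and 33 more, for 45 total.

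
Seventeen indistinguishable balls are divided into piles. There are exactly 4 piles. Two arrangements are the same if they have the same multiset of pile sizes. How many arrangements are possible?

39

There are too many to list fully; the first 12 (by largest part) are:
14, 1, 1, 1
13, 2, 1, 1
12, 3, 1, 1
12, 2, 2, 1
11, 4, 1, 1
11, 3, 2, 1
11, 2, 2, 2
10, 5, 1, 1
10, 4, 2, 1
10, 3, 3, 1
10, 3, 2, 2
9, 6, 1, 1
…and 27 more, for 39 total.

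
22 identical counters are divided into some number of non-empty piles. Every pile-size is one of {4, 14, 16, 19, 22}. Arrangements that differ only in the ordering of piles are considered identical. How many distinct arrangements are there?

Listing the qualifying partitions of 22:
22
14+4+4
Counting gives 2.

2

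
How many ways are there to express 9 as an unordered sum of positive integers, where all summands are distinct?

The partitions of 9 that satisfy the conditions:
9
1+8
2+7
3+6
1+2+6
4+5
1+3+5
2+3+4

8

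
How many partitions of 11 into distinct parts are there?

12

The partitions of 11 that satisfy the conditions:
11
10, 1
9, 2
8, 3
8, 2, 1
7, 4
7, 3, 1
6, 5
6, 4, 1
6, 3, 2
5, 4, 2
5, 3, 2, 1
That's 12 in total.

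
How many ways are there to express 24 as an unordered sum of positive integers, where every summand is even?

Systematic enumeration (by largest part, then next-largest, …) yields 77.

77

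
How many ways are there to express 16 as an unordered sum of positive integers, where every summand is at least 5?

6

They are:
16
11 + 5
10 + 6
9 + 7
8 + 8
6 + 5 + 5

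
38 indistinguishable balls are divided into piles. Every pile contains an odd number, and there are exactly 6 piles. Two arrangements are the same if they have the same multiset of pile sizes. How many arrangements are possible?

There are 136 such partitions.

136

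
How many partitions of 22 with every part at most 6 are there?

391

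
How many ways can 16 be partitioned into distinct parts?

A partial list (first 12 by largest part):
16
15, 1
14, 2
13, 3
13, 2, 1
12, 4
12, 3, 1
11, 5
11, 4, 1
11, 3, 2
10, 6
10, 5, 1
…and 20 more, for 32 total.

32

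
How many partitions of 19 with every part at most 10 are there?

Enumerating by decreasing first part gives 423 partitions in all.

423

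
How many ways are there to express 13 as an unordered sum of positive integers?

101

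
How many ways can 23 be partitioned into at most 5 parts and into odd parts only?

There are too many to list fully; the first 12 (by largest part) are:
23
21+1+1
19+3+1
19+1+1+1+1
17+5+1
17+3+3
17+3+1+1+1
15+7+1
15+5+3
15+5+1+1+1
15+3+3+1+1
13+9+1
…and 26 more, for 38 total.

38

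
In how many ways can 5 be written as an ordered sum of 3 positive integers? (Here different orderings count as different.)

Place 2 bars in the 4 internal gaps of a row of 5 dots: C(4,2) = 6.

6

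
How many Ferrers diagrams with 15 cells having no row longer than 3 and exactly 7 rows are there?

4

They are:
3+3+3+3+1+1+1
3+3+3+2+2+1+1
3+3+2+2+2+2+1
3+2+2+2+2+2+2
Counting gives 4.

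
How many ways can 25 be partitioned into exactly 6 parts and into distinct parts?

5

Listing the qualifying partitions of 25:
10+5+4+3+2+1
9+6+4+3+2+1
8+7+4+3+2+1
8+6+5+3+2+1
7+6+5+4+2+1
Counting gives 5.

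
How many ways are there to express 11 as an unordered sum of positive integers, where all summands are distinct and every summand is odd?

2

Listing the qualifying partitions of 11:
11
7,3,1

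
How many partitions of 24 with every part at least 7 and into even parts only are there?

They are:
24
16 + 8
14 + 10
12 + 12
8 + 8 + 8

5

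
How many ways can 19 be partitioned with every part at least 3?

There are too many to list fully; the first 12 (by largest part) are:
19
3, 16
4, 15
5, 14
6, 13
3, 3, 13
7, 12
3, 4, 12
8, 11
3, 5, 11
4, 4, 11
9, 10
…and 27 more, for 39 total.

39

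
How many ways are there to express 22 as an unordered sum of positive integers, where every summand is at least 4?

34

There are too many to list fully; the first 12 (by largest part) are:
22
18,4
17,5
16,6
15,7
14,8
14,4,4
13,9
13,5,4
12,10
12,6,4
12,5,5
…and 22 more, for 34 total.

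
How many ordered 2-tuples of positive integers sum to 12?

11

Equivalently, choose which 1 of the 11 gaps become plus signs: C(11,1) = 11.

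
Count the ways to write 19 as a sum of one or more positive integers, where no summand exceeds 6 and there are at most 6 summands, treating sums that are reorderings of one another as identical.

There are too many to list fully; the first 12 (by largest part) are:
6, 6, 6, 1
6, 6, 5, 2
6, 6, 5, 1, 1
6, 6, 4, 3
6, 6, 4, 2, 1
6, 6, 4, 1, 1, 1
6, 6, 3, 3, 1
6, 6, 3, 2, 2
6, 6, 3, 2, 1, 1
6, 6, 2, 2, 2, 1
6, 5, 5, 3
6, 5, 5, 2, 1
…and 43 more, for 55 total.

55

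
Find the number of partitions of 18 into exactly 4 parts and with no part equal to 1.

23

The partitions of 18 that satisfy the conditions:
2, 2, 2, 12
2, 2, 3, 11
2, 2, 4, 10
2, 3, 3, 10
2, 2, 5, 9
2, 3, 4, 9
3, 3, 3, 9
2, 2, 6, 8
2, 3, 5, 8
2, 4, 4, 8
3, 3, 4, 8
2, 2, 7, 7
2, 3, 6, 7
2, 4, 5, 7
3, 3, 5, 7
3, 4, 4, 7
2, 4, 6, 6
3, 3, 6, 6
2, 5, 5, 6
3, 4, 5, 6
4, 4, 4, 6
3, 5, 5, 5
4, 4, 5, 5
Counting gives 23.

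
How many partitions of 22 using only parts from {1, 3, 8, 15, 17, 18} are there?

The partitions of 22 that satisfy the conditions:
18, 3, 1
18, 1, 1, 1, 1
17, 3, 1, 1
17, 1, 1, 1, 1, 1
15, 3, 3, 1
15, 3, 1, 1, 1, 1
15, 1, 1, 1, 1, 1, 1, 1
8, 8, 3, 3
8, 8, 3, 1, 1, 1
8, 8, 1, 1, 1, 1, 1, 1
8, 3, 3, 3, 3, 1, 1
8, 3, 3, 3, 1, 1, 1, 1, 1
8, 3, 3, 1, 1, 1, 1, 1, 1, 1, 1
8, 3, 1, 1, 1, 1, 1, 1, 1, 1, 1, 1, 1
8, 1, 1, 1, 1, 1, 1, 1, 1, 1, 1, 1, 1, 1, 1
3, 3, 3, 3, 3, 3, 3, 1
3, 3, 3, 3, 3, 3, 1, 1, 1, 1
3, 3, 3, 3, 3, 1, 1, 1, 1, 1, 1, 1
3, 3, 3, 3, 1, 1, 1, 1, 1, 1, 1, 1, 1, 1
3, 3, 3, 1, 1, 1, 1, 1, 1, 1, 1, 1, 1, 1, 1, 1
3, 3, 1, 1, 1, 1, 1, 1, 1, 1, 1, 1, 1, 1, 1, 1, 1, 1
3, 1, 1, 1, 1, 1, 1, 1, 1, 1, 1, 1, 1, 1, 1, 1, 1, 1, 1, 1
1, 1, 1, 1, 1, 1, 1, 1, 1, 1, 1, 1, 1, 1, 1, 1, 1, 1, 1, 1, 1, 1

23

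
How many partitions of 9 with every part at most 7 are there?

A partial list (first 12 by largest part):
7,2
7,1,1
6,3
6,2,1
6,1,1,1
5,4
5,3,1
5,2,2
5,2,1,1
5,1,1,1,1
4,4,1
4,3,2
…and 16 more, for 28 total.

28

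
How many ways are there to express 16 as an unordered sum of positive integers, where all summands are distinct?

32

There are too many to list fully; the first 12 (by largest part) are:
16
15 + 1
14 + 2
13 + 3
13 + 2 + 1
12 + 4
12 + 3 + 1
11 + 5
11 + 4 + 1
11 + 3 + 2
10 + 6
10 + 5 + 1
…and 20 more, for 32 total.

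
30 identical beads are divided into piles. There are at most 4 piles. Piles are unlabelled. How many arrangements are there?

297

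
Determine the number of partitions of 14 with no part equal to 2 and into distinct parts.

Enumerating:
14
13,1
11,3
10,4
10,3,1
9,5
9,4,1
8,6
8,5,1
7,6,1
7,4,3
6,5,3
6,4,3,1

13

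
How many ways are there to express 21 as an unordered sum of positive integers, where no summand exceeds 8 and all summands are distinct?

13

They are:
8,7,6
8,7,5,1
8,7,4,2
8,7,3,2,1
8,6,5,2
8,6,4,3
8,6,4,2,1
8,5,4,3,1
7,6,5,3
7,6,5,2,1
7,6,4,3,1
7,5,4,3,2
6,5,4,3,2,1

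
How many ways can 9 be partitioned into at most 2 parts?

5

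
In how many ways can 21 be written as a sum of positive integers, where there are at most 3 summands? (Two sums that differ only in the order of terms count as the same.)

A partial list (first 12 by largest part):
21
1,20
2,19
1,1,19
3,18
1,2,18
4,17
1,3,17
2,2,17
5,16
1,4,16
2,3,16
…and 36 more, for 48 total.

48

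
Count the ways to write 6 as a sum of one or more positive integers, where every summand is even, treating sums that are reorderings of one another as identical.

Listing the qualifying partitions of 6:
6
4 + 2
2 + 2 + 2

3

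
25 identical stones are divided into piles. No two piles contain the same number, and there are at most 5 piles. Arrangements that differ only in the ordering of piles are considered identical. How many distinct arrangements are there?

137

Systematic enumeration (by largest part, then next-largest, …) yields 137.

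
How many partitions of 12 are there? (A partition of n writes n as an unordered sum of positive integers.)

There are 77 such partitions.

77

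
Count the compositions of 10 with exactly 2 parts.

Place 1 bars in the 9 internal gaps of a row of 10 dots: C(9,1) = 9.

9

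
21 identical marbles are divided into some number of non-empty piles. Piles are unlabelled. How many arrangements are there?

792

Direct enumeration gives 792 partitions.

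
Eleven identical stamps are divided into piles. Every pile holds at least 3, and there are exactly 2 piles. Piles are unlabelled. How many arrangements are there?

3

They are:
3 + 8
4 + 7
5 + 6
Counting gives 3.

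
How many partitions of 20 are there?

Systematic enumeration (by largest part, then next-largest, …) yields 627.

627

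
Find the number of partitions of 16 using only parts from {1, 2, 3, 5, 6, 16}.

Enumerating by decreasing first part gives 79 partitions in all.

79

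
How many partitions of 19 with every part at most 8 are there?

352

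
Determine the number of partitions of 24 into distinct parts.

122

There are 122 such partitions.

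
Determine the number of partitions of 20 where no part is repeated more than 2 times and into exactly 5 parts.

There are too many to list fully; the first 12 (by largest part) are:
1 + 1 + 2 + 2 + 14
1 + 1 + 2 + 3 + 13
1 + 1 + 2 + 4 + 12
1 + 1 + 3 + 3 + 12
1 + 2 + 2 + 3 + 12
1 + 1 + 2 + 5 + 11
1 + 1 + 3 + 4 + 11
1 + 2 + 2 + 4 + 11
1 + 2 + 3 + 3 + 11
1 + 1 + 2 + 6 + 10
1 + 1 + 3 + 5 + 10
1 + 2 + 2 + 5 + 10
…and 45 more, for 57 total.

57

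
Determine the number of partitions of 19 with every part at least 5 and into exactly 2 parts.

5

They are:
5 + 14
6 + 13
7 + 12
8 + 11
9 + 10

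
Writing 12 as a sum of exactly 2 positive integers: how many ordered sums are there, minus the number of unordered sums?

5

Compositions: C(11,1) = 11.
Unordered (partitions into 2 parts): 6.
Difference: 11 − 6 = 5.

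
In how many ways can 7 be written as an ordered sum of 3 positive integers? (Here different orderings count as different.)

Equivalently, choose which 2 of the 6 gaps become plus signs: C(6,2) = 15.

15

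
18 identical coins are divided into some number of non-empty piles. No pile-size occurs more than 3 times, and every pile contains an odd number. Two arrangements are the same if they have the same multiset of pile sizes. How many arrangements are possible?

21

The partitions of 18 that satisfy the conditions:
17+1
15+3
15+1+1+1
13+5
13+3+1+1
11+7
11+5+1+1
11+3+3+1
9+9
9+7+1+1
9+5+3+1
9+3+3+3
9+3+3+1+1+1
7+7+3+1
7+5+5+1
7+5+3+3
7+5+3+1+1+1
7+3+3+3+1+1
5+5+5+3
5+5+5+1+1+1
5+5+3+3+1+1
Counting gives 21.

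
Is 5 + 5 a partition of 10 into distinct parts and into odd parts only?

No

The parts sum to 10, and the condition 'all summands are distinct' is violated.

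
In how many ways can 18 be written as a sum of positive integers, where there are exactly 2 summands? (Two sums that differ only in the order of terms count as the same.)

9

Listing the qualifying partitions of 18:
17+1
16+2
15+3
14+4
13+5
12+6
11+7
10+8
9+9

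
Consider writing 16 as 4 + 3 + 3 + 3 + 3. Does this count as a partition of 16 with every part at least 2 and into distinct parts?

No

The parts sum to 16, and the condition 'all summands are distinct' is violated.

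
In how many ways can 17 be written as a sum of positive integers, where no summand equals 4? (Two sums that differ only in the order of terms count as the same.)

There are 196 such partitions.

196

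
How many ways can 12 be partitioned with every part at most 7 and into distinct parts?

Listing the qualifying partitions of 12:
7 + 5
7 + 4 + 1
7 + 3 + 2
6 + 5 + 1
6 + 4 + 2
6 + 3 + 2 + 1
5 + 4 + 3
5 + 4 + 2 + 1
Counting gives 8.

8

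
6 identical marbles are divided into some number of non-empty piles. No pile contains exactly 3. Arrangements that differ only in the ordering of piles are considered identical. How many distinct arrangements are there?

The partitions of 6 that satisfy the conditions:
6
1 + 5
2 + 4
1 + 1 + 4
2 + 2 + 2
1 + 1 + 2 + 2
1 + 1 + 1 + 1 + 2
1 + 1 + 1 + 1 + 1 + 1

8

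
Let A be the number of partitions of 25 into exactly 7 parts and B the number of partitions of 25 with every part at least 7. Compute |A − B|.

237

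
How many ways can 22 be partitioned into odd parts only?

89

Counting exhaustively, 89 partitions satisfy the conditions.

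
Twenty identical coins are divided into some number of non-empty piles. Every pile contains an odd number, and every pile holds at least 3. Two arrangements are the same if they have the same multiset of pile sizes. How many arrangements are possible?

10

The partitions of 20 that satisfy the conditions:
17,3
15,5
13,7
11,9
11,3,3,3
9,5,3,3
7,7,3,3
7,5,5,3
5,5,5,5
5,3,3,3,3,3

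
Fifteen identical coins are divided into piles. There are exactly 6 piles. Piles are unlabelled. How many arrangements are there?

There are too many to list fully; the first 12 (by largest part) are:
1 + 1 + 1 + 1 + 1 + 10
1 + 1 + 1 + 1 + 2 + 9
1 + 1 + 1 + 1 + 3 + 8
1 + 1 + 1 + 2 + 2 + 8
1 + 1 + 1 + 1 + 4 + 7
1 + 1 + 1 + 2 + 3 + 7
1 + 1 + 2 + 2 + 2 + 7
1 + 1 + 1 + 1 + 5 + 6
1 + 1 + 1 + 2 + 4 + 6
1 + 1 + 1 + 3 + 3 + 6
1 + 1 + 2 + 2 + 3 + 6
1 + 2 + 2 + 2 + 2 + 6
…and 14 more, for 26 total.

26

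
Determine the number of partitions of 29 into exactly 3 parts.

70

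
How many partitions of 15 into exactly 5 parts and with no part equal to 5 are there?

21

They are:
1,1,1,1,11
1,1,1,2,10
1,1,1,3,9
1,1,2,2,9
1,1,1,4,8
1,1,2,3,8
1,2,2,2,8
1,1,2,4,7
1,1,3,3,7
1,2,2,3,7
2,2,2,2,7
1,1,1,6,6
1,1,3,4,6
1,2,2,4,6
1,2,3,3,6
2,2,2,3,6
1,2,4,4,4
1,3,3,4,4
2,2,3,4,4
2,3,3,3,4
3,3,3,3,3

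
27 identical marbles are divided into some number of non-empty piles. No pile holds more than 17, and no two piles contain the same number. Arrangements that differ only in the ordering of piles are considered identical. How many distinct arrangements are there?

159

There are 159 such partitions.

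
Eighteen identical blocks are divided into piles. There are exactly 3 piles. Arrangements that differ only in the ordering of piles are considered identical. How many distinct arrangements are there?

27

A partial list (first 12 by largest part):
16 + 1 + 1
15 + 2 + 1
14 + 3 + 1
14 + 2 + 2
13 + 4 + 1
13 + 3 + 2
12 + 5 + 1
12 + 4 + 2
12 + 3 + 3
11 + 6 + 1
11 + 5 + 2
11 + 4 + 3
…and 15 more, for 27 total.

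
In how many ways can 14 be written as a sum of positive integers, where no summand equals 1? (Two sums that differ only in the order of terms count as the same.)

34

A partial list (first 12 by largest part):
14
12,2
11,3
10,4
10,2,2
9,5
9,3,2
8,6
8,4,2
8,3,3
8,2,2,2
7,7
…and 22 more, for 34 total.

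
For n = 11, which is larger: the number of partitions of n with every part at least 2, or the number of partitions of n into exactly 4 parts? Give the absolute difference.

3

Partitions of 11 with every part at least 2: 14.
Partitions of 11 into exactly 4 parts: 11.
|14 − 11| = 3.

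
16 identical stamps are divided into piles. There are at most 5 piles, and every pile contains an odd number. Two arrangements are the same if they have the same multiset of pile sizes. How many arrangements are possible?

They are:
15,1
13,3
13,1,1,1
11,5
11,3,1,1
9,7
9,5,1,1
9,3,3,1
7,7,1,1
7,5,3,1
7,3,3,3
5,5,5,1
5,5,3,3

13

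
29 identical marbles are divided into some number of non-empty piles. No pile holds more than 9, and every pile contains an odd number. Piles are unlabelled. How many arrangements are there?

Counting exhaustively, 124 partitions satisfy the conditions.

124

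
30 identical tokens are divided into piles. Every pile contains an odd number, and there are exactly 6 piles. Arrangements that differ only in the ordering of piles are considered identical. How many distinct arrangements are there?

58

A partial list (first 12 by largest part):
25, 1, 1, 1, 1, 1
23, 3, 1, 1, 1, 1
21, 5, 1, 1, 1, 1
21, 3, 3, 1, 1, 1
19, 7, 1, 1, 1, 1
19, 5, 3, 1, 1, 1
19, 3, 3, 3, 1, 1
17, 9, 1, 1, 1, 1
17, 7, 3, 1, 1, 1
17, 5, 5, 1, 1, 1
17, 5, 3, 3, 1, 1
17, 3, 3, 3, 3, 1
…and 46 more, for 58 total.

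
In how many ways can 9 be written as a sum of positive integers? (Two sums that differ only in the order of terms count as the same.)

There are too many to list fully; the first 12 (by largest part) are:
9
8,1
7,2
7,1,1
6,3
6,2,1
6,1,1,1
5,4
5,3,1
5,2,2
5,2,1,1
5,1,1,1,1
…and 18 more, for 30 total.

30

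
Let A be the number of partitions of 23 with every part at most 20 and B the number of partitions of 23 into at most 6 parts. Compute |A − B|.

797

Partitions of 23 with every part at most 20: 1251.
Partitions of 23 into at most 6 parts: 454.
|1251 − 454| = 797.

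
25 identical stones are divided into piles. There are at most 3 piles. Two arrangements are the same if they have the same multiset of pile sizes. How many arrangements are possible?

There are too many to list fully; the first 12 (by largest part) are:
25
1+24
2+23
1+1+23
3+22
1+2+22
4+21
1+3+21
2+2+21
5+20
1+4+20
2+3+20
…and 53 more, for 65 total.

65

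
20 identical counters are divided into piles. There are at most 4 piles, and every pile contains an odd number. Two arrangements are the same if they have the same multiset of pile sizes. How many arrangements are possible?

20

Enumerating:
19 + 1
17 + 3
17 + 1 + 1 + 1
15 + 5
15 + 3 + 1 + 1
13 + 7
13 + 5 + 1 + 1
13 + 3 + 3 + 1
11 + 9
11 + 7 + 1 + 1
11 + 5 + 3 + 1
11 + 3 + 3 + 3
9 + 9 + 1 + 1
9 + 7 + 3 + 1
9 + 5 + 5 + 1
9 + 5 + 3 + 3
7 + 7 + 5 + 1
7 + 7 + 3 + 3
7 + 5 + 5 + 3
5 + 5 + 5 + 5
That's 20 in total.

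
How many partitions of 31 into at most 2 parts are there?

16

They are:
31
30,1
29,2
28,3
27,4
26,5
25,6
24,7
23,8
22,9
21,10
20,11
19,12
18,13
17,14
16,15
Counting gives 16.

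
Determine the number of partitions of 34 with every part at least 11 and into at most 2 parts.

The partitions of 34 that satisfy the conditions:
34
23+11
22+12
21+13
20+14
19+15
18+16
17+17

8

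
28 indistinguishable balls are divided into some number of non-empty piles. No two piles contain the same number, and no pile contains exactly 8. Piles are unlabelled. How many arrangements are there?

171

A full systematic count gives 171.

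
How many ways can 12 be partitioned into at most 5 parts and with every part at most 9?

43

A partial list (first 12 by largest part):
9, 3
9, 2, 1
9, 1, 1, 1
8, 4
8, 3, 1
8, 2, 2
8, 2, 1, 1
8, 1, 1, 1, 1
7, 5
7, 4, 1
7, 3, 2
7, 3, 1, 1
…and 31 more, for 43 total.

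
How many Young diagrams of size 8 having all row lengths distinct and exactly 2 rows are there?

3

Listing the qualifying partitions of 8:
7+1
6+2
5+3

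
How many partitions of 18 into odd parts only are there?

There are too many to list fully; the first 12 (by largest part) are:
1 + 17
3 + 15
1 + 1 + 1 + 15
5 + 13
1 + 1 + 3 + 13
1 + 1 + 1 + 1 + 1 + 13
7 + 11
1 + 1 + 5 + 11
1 + 3 + 3 + 11
1 + 1 + 1 + 1 + 3 + 11
1 + 1 + 1 + 1 + 1 + 1 + 1 + 11
9 + 9
…and 34 more, for 46 total.

46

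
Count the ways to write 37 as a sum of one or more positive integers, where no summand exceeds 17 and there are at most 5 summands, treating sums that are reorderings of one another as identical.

Systematic enumeration (by largest part, then next-largest, …) yields 734.

734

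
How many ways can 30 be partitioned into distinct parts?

There are 296 such partitions.

296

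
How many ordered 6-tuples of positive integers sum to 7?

6

A composition of 7 into 6 positive parts is chosen by placing 5 dividers among the 6 gaps between 7 units: C(6,5) = 6.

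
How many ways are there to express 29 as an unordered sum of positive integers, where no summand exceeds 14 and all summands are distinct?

146

Enumerating by decreasing first part gives 146 partitions in all.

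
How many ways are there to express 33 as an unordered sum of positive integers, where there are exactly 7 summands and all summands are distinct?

The partitions of 33 that satisfy the conditions:
1+2+3+4+5+6+12
1+2+3+4+5+7+11
1+2+3+4+5+8+10
1+2+3+4+6+7+10
1+2+3+4+6+8+9
1+2+3+5+6+7+9
1+2+4+5+6+7+8
That's 7 in total.

7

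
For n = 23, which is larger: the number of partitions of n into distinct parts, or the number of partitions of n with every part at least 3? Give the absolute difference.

Partitions of 23 into distinct parts: 104.
Partitions of 23 with every part at least 3: 88.
|104 − 88| = 16.

16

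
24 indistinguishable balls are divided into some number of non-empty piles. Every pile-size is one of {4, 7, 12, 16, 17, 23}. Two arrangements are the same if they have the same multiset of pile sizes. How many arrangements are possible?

5

Listing the qualifying partitions of 24:
17,7
16,4,4
12,12
12,4,4,4
4,4,4,4,4,4
That's 5 in total.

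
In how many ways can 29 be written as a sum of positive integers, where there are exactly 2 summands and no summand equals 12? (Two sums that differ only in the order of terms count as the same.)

13

They are:
28 + 1
27 + 2
26 + 3
25 + 4
24 + 5
23 + 6
22 + 7
21 + 8
20 + 9
19 + 10
18 + 11
16 + 13
15 + 14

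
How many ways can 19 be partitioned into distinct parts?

54

There are too many to list fully; the first 12 (by largest part) are:
19
18,1
17,2
16,3
16,2,1
15,4
15,3,1
14,5
14,4,1
14,3,2
13,6
13,5,1
…and 42 more, for 54 total.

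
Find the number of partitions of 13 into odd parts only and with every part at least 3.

3

They are:
13
7 + 3 + 3
5 + 5 + 3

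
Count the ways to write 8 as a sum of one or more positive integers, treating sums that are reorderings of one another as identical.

22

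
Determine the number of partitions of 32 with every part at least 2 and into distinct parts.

209

A full systematic count gives 209.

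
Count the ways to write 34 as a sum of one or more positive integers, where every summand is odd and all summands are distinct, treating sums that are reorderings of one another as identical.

A partial list (first 12 by largest part):
1 + 33
3 + 31
5 + 29
7 + 27
9 + 25
1 + 3 + 5 + 25
11 + 23
1 + 3 + 7 + 23
13 + 21
1 + 3 + 9 + 21
1 + 5 + 7 + 21
15 + 19
…and 14 more, for 26 total.

26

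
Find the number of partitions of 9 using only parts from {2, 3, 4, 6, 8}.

They are:
6+3
4+3+2
3+3+3
3+2+2+2
That's 4 in total.

4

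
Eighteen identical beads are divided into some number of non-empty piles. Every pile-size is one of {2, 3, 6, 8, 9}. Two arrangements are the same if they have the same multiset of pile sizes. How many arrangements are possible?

18

They are:
9, 9
9, 6, 3
9, 3, 3, 3
9, 3, 2, 2, 2
8, 8, 2
8, 6, 2, 2
8, 3, 3, 2, 2
8, 2, 2, 2, 2, 2
6, 6, 6
6, 6, 3, 3
6, 6, 2, 2, 2
6, 3, 3, 3, 3
6, 3, 3, 2, 2, 2
6, 2, 2, 2, 2, 2, 2
3, 3, 3, 3, 3, 3
3, 3, 3, 3, 2, 2, 2
3, 3, 2, 2, 2, 2, 2, 2
2, 2, 2, 2, 2, 2, 2, 2, 2
That's 18 in total.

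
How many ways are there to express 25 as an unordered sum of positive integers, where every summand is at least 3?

There are 130 such partitions.

130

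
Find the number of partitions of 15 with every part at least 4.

Listing the qualifying partitions of 15:
15
4,11
5,10
6,9
7,8
4,4,7
4,5,6
5,5,5

8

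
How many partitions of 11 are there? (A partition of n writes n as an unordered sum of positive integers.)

There are too many to list fully; the first 12 (by largest part) are:
11
10 + 1
9 + 2
9 + 1 + 1
8 + 3
8 + 2 + 1
8 + 1 + 1 + 1
7 + 4
7 + 3 + 1
7 + 2 + 2
7 + 2 + 1 + 1
7 + 1 + 1 + 1 + 1
…and 44 more, for 56 total.

56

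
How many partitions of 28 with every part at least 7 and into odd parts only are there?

5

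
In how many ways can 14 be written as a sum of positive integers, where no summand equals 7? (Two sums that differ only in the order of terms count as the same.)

Counting exhaustively, 120 partitions satisfy the conditions.

120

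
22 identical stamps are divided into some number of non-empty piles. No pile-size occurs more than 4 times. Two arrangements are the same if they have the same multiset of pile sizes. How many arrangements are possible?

Systematic enumeration (by largest part, then next-largest, …) yields 628.

628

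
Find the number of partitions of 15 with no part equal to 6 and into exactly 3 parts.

15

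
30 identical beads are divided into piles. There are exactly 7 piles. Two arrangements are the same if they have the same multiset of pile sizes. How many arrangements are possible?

618

Counting exhaustively, 618 partitions satisfy the conditions.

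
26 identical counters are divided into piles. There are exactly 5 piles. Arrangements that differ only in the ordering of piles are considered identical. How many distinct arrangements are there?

221

Counting exhaustively, 221 partitions satisfy the conditions.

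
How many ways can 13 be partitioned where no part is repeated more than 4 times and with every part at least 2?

The partitions of 13 that satisfy the conditions:
13
11, 2
10, 3
9, 4
9, 2, 2
8, 5
8, 3, 2
7, 6
7, 4, 2
7, 3, 3
7, 2, 2, 2
6, 5, 2
6, 4, 3
6, 3, 2, 2
5, 5, 3
5, 4, 4
5, 4, 2, 2
5, 3, 3, 2
5, 2, 2, 2, 2
4, 4, 3, 2
4, 3, 3, 3
4, 3, 2, 2, 2
3, 3, 3, 2, 2
Counting gives 23.

23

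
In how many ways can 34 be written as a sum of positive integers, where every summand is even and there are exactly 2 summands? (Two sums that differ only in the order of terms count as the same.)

8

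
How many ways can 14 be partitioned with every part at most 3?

24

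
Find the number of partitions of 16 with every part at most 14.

Enumerating by decreasing first part gives 229 partitions in all.

229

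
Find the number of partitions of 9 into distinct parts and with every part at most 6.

Listing the qualifying partitions of 9:
6,3
6,2,1
5,4
5,3,1
4,3,2
That's 5 in total.

5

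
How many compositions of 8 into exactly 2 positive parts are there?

7

Place 1 bars in the 7 internal gaps of a row of 8 dots: C(7,1) = 7.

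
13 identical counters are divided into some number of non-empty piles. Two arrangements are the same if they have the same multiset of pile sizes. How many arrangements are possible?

101

Counting exhaustively, 101 partitions satisfy the conditions.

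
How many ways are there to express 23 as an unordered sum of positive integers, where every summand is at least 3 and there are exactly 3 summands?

24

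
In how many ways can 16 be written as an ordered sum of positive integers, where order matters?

32768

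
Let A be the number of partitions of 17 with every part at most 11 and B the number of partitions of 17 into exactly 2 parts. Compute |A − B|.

270

Partitions of 17 with every part at most 11: 278.
Partitions of 17 into exactly 2 parts: 8.
|278 − 8| = 270.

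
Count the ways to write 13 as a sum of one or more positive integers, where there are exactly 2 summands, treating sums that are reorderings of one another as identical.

Enumerating:
1 + 12
2 + 11
3 + 10
4 + 9
5 + 8
6 + 7

6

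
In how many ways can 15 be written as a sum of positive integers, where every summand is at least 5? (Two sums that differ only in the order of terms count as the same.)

Enumerating:
15
5,10
6,9
7,8
5,5,5
That's 5 in total.

5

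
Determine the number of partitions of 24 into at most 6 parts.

532

Systematic enumeration (by largest part, then next-largest, …) yields 532.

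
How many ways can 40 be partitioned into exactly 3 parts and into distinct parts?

Direct enumeration gives 114 partitions.

114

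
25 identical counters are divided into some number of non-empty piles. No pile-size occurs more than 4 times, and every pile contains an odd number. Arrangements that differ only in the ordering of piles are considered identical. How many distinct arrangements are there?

A partial list (first 12 by largest part):
25
23,1,1
21,3,1
21,1,1,1,1
19,5,1
19,3,3
19,3,1,1,1
17,7,1
17,5,3
17,5,1,1,1
17,3,3,1,1
15,9,1
…and 58 more, for 70 total.

70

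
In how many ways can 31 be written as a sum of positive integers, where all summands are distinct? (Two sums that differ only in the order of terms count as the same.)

Counting exhaustively, 340 partitions satisfy the conditions.

340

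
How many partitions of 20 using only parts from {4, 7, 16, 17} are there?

The partitions of 20 that satisfy the conditions:
4 + 16
4 + 4 + 4 + 4 + 4
That's 2 in total.

2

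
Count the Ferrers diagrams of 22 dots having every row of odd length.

89

Direct enumeration gives 89 partitions.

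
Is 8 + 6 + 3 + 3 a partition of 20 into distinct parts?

The parts sum to 20, and the condition 'all summands are distinct' is violated.

No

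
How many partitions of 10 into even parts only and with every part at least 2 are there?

7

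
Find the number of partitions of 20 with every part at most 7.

364

Direct enumeration gives 364 partitions.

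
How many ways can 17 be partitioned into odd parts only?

38

There are too many to list fully; the first 12 (by largest part) are:
17
15,1,1
13,3,1
13,1,1,1,1
11,5,1
11,3,3
11,3,1,1,1
11,1,1,1,1,1,1
9,7,1
9,5,3
9,5,1,1,1
9,3,3,1,1
…and 26 more, for 38 total.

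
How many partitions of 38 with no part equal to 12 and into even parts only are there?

389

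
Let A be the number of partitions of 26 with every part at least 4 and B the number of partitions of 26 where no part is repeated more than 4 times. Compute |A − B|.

1344

Partitions of 26 with every part at least 4: 70.
Partitions of 26 where no part is repeated more than 4 times: 1414.
|70 − 1414| = 1344.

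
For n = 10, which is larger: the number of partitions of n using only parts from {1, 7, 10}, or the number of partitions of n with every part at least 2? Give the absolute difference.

Partitions of 10 using only parts from {1, 7, 10}: 3.
Partitions of 10 with every part at least 2: 12.
|3 − 12| = 9.

9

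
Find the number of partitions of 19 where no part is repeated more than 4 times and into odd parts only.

A partial list (first 12 by largest part):
19
17, 1, 1
15, 3, 1
15, 1, 1, 1, 1
13, 5, 1
13, 3, 3
13, 3, 1, 1, 1
11, 7, 1
11, 5, 3
11, 5, 1, 1, 1
11, 3, 3, 1, 1
9, 9, 1
…and 18 more, for 30 total.

30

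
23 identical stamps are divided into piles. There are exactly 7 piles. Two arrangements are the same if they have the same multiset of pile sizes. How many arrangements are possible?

Enumerating by decreasing first part gives 164 partitions in all.

164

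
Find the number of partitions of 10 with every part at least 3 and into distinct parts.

3

The partitions of 10 that satisfy the conditions:
10
7, 3
6, 4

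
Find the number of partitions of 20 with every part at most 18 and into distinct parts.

62

A partial list (first 12 by largest part):
2+18
3+17
1+2+17
4+16
1+3+16
5+15
1+4+15
2+3+15
6+14
1+5+14
2+4+14
1+2+3+14
…and 50 more, for 62 total.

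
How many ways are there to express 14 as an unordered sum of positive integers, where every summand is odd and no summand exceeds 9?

19

Listing the qualifying partitions of 14:
9 + 5
9 + 3 + 1 + 1
9 + 1 + 1 + 1 + 1 + 1
7 + 7
7 + 5 + 1 + 1
7 + 3 + 3 + 1
7 + 3 + 1 + 1 + 1 + 1
7 + 1 + 1 + 1 + 1 + 1 + 1 + 1
5 + 5 + 3 + 1
5 + 5 + 1 + 1 + 1 + 1
5 + 3 + 3 + 3
5 + 3 + 3 + 1 + 1 + 1
5 + 3 + 1 + 1 + 1 + 1 + 1 + 1
5 + 1 + 1 + 1 + 1 + 1 + 1 + 1 + 1 + 1
3 + 3 + 3 + 3 + 1 + 1
3 + 3 + 3 + 1 + 1 + 1 + 1 + 1
3 + 3 + 1 + 1 + 1 + 1 + 1 + 1 + 1 + 1
3 + 1 + 1 + 1 + 1 + 1 + 1 + 1 + 1 + 1 + 1 + 1
1 + 1 + 1 + 1 + 1 + 1 + 1 + 1 + 1 + 1 + 1 + 1 + 1 + 1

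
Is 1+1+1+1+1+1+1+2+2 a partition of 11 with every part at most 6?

Yes

The parts sum to 11, and the condition 'no summand exceeds 6' holds.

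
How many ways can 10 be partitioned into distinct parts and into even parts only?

3

Listing the qualifying partitions of 10:
10
8+2
6+4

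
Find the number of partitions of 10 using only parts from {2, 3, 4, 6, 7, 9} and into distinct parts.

2

They are:
7 + 3
6 + 4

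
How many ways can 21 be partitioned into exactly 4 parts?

72

Counting exhaustively, 72 partitions satisfy the conditions.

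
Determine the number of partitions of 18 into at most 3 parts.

37

There are too many to list fully; the first 12 (by largest part) are:
18
17, 1
16, 2
16, 1, 1
15, 3
15, 2, 1
14, 4
14, 3, 1
14, 2, 2
13, 5
13, 4, 1
13, 3, 2
…and 25 more, for 37 total.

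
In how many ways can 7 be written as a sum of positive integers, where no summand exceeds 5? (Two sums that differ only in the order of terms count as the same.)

The partitions of 7 that satisfy the conditions:
5,2
5,1,1
4,3
4,2,1
4,1,1,1
3,3,1
3,2,2
3,2,1,1
3,1,1,1,1
2,2,2,1
2,2,1,1,1
2,1,1,1,1,1
1,1,1,1,1,1,1
Counting gives 13.

13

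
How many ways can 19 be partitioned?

490

Direct enumeration gives 490 partitions.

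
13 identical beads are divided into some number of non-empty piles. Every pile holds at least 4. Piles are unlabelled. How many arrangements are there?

They are:
13
4+9
5+8
6+7
4+4+5
That's 5 in total.

5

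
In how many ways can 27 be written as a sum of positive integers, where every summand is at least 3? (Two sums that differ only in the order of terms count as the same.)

191

There are 191 such partitions.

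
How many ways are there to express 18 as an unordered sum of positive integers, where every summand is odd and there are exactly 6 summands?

11

Enumerating:
13, 1, 1, 1, 1, 1
11, 3, 1, 1, 1, 1
9, 5, 1, 1, 1, 1
9, 3, 3, 1, 1, 1
7, 7, 1, 1, 1, 1
7, 5, 3, 1, 1, 1
7, 3, 3, 3, 1, 1
5, 5, 5, 1, 1, 1
5, 5, 3, 3, 1, 1
5, 3, 3, 3, 3, 1
3, 3, 3, 3, 3, 3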